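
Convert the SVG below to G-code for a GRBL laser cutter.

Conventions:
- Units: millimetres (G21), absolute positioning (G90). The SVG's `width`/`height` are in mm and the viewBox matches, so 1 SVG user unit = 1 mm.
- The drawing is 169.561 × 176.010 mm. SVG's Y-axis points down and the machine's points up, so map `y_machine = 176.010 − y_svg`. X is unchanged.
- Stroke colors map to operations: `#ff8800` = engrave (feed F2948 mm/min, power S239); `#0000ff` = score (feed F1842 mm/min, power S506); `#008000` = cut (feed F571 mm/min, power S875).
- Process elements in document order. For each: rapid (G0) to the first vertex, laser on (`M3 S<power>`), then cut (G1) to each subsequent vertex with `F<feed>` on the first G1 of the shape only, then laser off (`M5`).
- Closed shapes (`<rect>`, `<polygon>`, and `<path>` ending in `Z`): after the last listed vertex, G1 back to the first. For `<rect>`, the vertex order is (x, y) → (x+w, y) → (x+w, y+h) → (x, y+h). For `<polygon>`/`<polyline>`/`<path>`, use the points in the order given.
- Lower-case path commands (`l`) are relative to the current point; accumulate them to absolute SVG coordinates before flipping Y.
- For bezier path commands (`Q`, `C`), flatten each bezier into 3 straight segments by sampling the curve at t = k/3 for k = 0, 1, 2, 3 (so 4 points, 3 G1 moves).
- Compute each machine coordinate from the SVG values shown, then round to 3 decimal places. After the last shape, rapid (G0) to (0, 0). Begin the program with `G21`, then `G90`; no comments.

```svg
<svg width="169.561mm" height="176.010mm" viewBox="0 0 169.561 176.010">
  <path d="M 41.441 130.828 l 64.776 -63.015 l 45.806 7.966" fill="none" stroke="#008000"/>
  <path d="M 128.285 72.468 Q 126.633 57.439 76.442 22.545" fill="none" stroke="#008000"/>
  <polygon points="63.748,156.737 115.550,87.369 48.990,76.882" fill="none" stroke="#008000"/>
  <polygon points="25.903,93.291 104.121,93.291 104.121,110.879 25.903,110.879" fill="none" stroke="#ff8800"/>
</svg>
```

viewBox `0 0 169.561 176.010` with mm width/height → 1 unit = 1 mm. Flip: y_m = 176.010 − y_svg.

**Shape 1** — `<path>` open polyline, stroke `#008000` → cut (S875, F571). Machine vertices: (41.441,45.182) → (106.217,108.197) → (152.023,100.231). Open path.

**Shape 2** — `<path>` quadratic bezier, stroke `#008000` → cut (S875, F571). Control points (SVG): P0=(128.285,72.468), P1=(126.633,57.439), P2=(76.442,22.545); sampled at t=k/3. Machine vertices: (128.285,103.542) → (121.790,115.769) → (104.509,132.410) → (76.442,153.465). Open path.

**Shape 3** — `<polygon>` closed polygon, stroke `#008000` → cut (S875, F571). Machine vertices: (63.748,19.273) → (115.550,88.641) → (48.990,99.128) → (63.748,19.273). Closed: final G1 returns to the first vertex.

**Shape 4** — `<polygon>` rectangle, stroke `#ff8800` → engrave (S239, F2948). Machine vertices: (25.903,82.719) → (104.121,82.719) → (104.121,65.131) → (25.903,65.131) → (25.903,82.719). Closed: final G1 returns to the first vertex.

G21
G90
G0 X41.441 Y45.182
M3 S875
G1 X106.217 Y108.197 F571
G1 X152.023 Y100.231
M5
G0 X128.285 Y103.542
M3 S875
G1 X121.790 Y115.769 F571
G1 X104.509 Y132.410
G1 X76.442 Y153.465
M5
G0 X63.748 Y19.273
M3 S875
G1 X115.550 Y88.641 F571
G1 X48.990 Y99.128
G1 X63.748 Y19.273
M5
G0 X25.903 Y82.719
M3 S239
G1 X104.121 Y82.719 F2948
G1 X104.121 Y65.131
G1 X25.903 Y65.131
G1 X25.903 Y82.719
M5
G0 X0.000 Y0.000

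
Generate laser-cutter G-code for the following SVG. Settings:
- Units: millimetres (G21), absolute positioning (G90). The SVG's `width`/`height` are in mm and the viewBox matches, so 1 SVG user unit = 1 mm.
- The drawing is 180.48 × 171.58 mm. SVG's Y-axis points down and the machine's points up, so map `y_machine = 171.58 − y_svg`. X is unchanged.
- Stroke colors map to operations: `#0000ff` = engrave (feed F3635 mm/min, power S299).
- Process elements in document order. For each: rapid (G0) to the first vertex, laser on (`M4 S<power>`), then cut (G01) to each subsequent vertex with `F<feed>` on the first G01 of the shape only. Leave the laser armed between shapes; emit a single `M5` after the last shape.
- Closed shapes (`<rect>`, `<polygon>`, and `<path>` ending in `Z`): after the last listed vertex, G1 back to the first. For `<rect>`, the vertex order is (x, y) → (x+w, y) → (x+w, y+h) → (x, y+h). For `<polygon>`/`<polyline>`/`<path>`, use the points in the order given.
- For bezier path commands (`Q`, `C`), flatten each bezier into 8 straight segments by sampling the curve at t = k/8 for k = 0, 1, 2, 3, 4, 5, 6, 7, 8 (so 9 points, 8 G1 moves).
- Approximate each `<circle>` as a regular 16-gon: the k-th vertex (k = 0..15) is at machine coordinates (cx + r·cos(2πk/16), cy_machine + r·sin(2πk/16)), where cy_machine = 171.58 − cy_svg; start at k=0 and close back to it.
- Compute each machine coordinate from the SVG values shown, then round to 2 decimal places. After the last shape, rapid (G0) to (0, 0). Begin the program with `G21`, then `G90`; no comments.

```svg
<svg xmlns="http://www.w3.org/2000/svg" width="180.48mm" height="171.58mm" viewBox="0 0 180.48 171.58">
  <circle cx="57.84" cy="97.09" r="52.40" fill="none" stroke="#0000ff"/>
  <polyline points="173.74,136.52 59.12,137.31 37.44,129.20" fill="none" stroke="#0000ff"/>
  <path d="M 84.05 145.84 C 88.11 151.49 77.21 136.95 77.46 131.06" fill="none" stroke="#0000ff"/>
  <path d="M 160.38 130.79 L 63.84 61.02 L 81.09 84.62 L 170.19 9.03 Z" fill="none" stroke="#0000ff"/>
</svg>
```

viewBox `0 0 180.48 171.58` with mm width/height → 1 unit = 1 mm. Flip: y_m = 171.58 − y_svg.

**Shape 1** — `<circle>` circle, stroke `#0000ff` → engrave (S299, F3635). Machine vertices: (110.24,74.49) → (106.25,94.54) → (94.89,111.54) → (77.89,122.90) → (57.84,126.89) → (37.79,122.90) → (20.79,111.54) → (9.43,94.54) → (5.44,74.49) → (9.43,54.44) → (20.79,37.44) → (37.79,26.08) → (57.84,22.09) → (77.89,26.08) → (94.89,37.44) → (106.25,54.44) → (110.24,74.49). Closed: final G1 returns to the first vertex.

**Shape 2** — `<polyline>` open polyline, stroke `#0000ff` → engrave (S299, F3635). Machine vertices: (173.74,35.06) → (59.12,34.27) → (37.44,42.38). Open path.

**Shape 3** — `<path>` cubic bezier, stroke `#0000ff` → engrave (S299, F3635). Control points (SVG): P0=(84.05,145.84), P1=(88.11,151.49), P2=(77.21,136.95), P3=(77.46,131.06); sampled at t=k/8. Machine vertices: (84.05,25.74) → (84.92,24.51) → (84.70,24.84) → (83.68,26.38) → (82.18,28.80) → (80.51,31.77) → (78.96,34.93) → (77.84,37.96) → (77.46,40.52). Open path.

**Shape 4** — `<path>` closed polygon, stroke `#0000ff` → engrave (S299, F3635). Machine vertices: (160.38,40.79) → (63.84,110.56) → (81.09,86.96) → (170.19,162.55) → (160.38,40.79). Closed: final G1 returns to the first vertex.

G21
G90
G0 X110.24 Y74.49
M4 S299
G01 X106.25 Y94.54 F3635
G01 X94.89 Y111.54
G01 X77.89 Y122.90
G01 X57.84 Y126.89
G01 X37.79 Y122.90
G01 X20.79 Y111.54
G01 X9.43 Y94.54
G01 X5.44 Y74.49
G01 X9.43 Y54.44
G01 X20.79 Y37.44
G01 X37.79 Y26.08
G01 X57.84 Y22.09
G01 X77.89 Y26.08
G01 X94.89 Y37.44
G01 X106.25 Y54.44
G01 X110.24 Y74.49
G0 X173.74 Y35.06
M4 S299
G01 X59.12 Y34.27 F3635
G01 X37.44 Y42.38
G0 X84.05 Y25.74
M4 S299
G01 X84.92 Y24.51 F3635
G01 X84.70 Y24.84
G01 X83.68 Y26.38
G01 X82.18 Y28.80
G01 X80.51 Y31.77
G01 X78.96 Y34.93
G01 X77.84 Y37.96
G01 X77.46 Y40.52
G0 X160.38 Y40.79
M4 S299
G01 X63.84 Y110.56 F3635
G01 X81.09 Y86.96
G01 X170.19 Y162.55
G01 X160.38 Y40.79
M5
G0 X0.00 Y0.00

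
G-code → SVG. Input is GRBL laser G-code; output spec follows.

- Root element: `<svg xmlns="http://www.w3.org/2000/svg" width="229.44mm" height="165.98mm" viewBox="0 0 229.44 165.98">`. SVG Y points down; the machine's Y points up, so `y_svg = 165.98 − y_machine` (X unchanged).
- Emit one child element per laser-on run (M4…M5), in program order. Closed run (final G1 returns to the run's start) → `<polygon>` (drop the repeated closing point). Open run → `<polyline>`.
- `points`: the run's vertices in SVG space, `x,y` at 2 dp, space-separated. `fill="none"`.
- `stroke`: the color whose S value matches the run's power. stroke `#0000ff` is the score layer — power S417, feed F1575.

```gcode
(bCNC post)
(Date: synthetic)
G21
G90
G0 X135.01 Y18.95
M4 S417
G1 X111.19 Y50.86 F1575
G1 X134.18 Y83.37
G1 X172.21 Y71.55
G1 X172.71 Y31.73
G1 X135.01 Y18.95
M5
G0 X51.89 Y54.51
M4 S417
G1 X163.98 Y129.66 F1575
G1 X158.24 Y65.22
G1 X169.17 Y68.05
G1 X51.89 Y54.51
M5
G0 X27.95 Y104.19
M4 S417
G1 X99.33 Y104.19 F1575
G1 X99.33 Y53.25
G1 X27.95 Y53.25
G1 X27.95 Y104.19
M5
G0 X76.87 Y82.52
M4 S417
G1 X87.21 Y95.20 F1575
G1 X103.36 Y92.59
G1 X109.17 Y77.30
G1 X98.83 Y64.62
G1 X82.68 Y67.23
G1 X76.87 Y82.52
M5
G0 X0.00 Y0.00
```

<svg xmlns="http://www.w3.org/2000/svg" width="229.44mm" height="165.98mm" viewBox="0 0 229.44 165.98">
  <polygon points="135.01,147.03 111.19,115.12 134.18,82.61 172.21,94.43 172.71,134.25" fill="none" stroke="#0000ff"/>
  <polygon points="51.89,111.47 163.98,36.32 158.24,100.76 169.17,97.93" fill="none" stroke="#0000ff"/>
  <polygon points="27.95,61.79 99.33,61.79 99.33,112.73 27.95,112.73" fill="none" stroke="#0000ff"/>
  <polygon points="76.87,83.46 87.21,70.78 103.36,73.39 109.17,88.68 98.83,101.36 82.68,98.75" fill="none" stroke="#0000ff"/>
</svg>

y_svg = 165.98 − y_m. Every run uses S417, so all elements get stroke `#0000ff` (score).

[1] closed run; points: 135.01,147.03 111.19,115.12 134.18,82.61 172.21,94.43 172.71,134.25

[2] closed run; points: 51.89,111.47 163.98,36.32 158.24,100.76 169.17,97.93

[3] closed run; points: 27.95,61.79 99.33,61.79 99.33,112.73 27.95,112.73

[4] closed run; points: 76.87,83.46 87.21,70.78 103.36,73.39 109.17,88.68 98.83,101.36 82.68,98.75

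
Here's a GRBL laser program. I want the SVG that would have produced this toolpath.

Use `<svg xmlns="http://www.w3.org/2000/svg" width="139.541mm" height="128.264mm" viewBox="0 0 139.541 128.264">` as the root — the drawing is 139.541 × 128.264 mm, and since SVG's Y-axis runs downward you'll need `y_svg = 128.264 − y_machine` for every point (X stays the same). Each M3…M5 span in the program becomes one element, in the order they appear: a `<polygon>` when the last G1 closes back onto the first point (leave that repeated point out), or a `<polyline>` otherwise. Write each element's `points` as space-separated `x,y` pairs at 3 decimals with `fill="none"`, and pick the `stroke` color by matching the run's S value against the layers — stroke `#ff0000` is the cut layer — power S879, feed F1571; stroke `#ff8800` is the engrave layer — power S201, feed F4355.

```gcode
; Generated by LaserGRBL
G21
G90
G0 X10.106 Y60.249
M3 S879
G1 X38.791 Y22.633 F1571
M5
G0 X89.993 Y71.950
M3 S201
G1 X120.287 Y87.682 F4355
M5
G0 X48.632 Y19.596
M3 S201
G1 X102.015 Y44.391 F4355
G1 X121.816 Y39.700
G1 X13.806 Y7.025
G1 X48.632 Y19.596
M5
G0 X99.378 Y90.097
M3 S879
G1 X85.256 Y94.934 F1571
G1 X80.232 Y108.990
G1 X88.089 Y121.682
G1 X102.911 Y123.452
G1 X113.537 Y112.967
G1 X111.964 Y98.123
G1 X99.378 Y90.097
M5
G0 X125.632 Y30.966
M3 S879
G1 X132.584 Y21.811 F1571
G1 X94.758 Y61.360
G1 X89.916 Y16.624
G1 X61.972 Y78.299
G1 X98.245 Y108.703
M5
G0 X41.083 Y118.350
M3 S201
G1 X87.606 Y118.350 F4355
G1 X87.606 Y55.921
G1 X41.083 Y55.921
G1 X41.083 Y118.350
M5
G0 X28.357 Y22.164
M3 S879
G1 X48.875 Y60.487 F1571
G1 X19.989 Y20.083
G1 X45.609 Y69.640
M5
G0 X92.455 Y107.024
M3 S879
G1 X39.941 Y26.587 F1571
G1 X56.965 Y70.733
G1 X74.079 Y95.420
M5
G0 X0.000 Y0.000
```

<svg xmlns="http://www.w3.org/2000/svg" width="139.541mm" height="128.264mm" viewBox="0 0 139.541 128.264">
  <polyline points="10.106,68.015 38.791,105.631" fill="none" stroke="#ff0000"/>
  <polyline points="89.993,56.314 120.287,40.582" fill="none" stroke="#ff8800"/>
  <polygon points="48.632,108.668 102.015,83.873 121.816,88.564 13.806,121.239" fill="none" stroke="#ff8800"/>
  <polygon points="99.378,38.167 85.256,33.330 80.232,19.274 88.089,6.582 102.911,4.812 113.537,15.297 111.964,30.141" fill="none" stroke="#ff0000"/>
  <polyline points="125.632,97.298 132.584,106.453 94.758,66.904 89.916,111.640 61.972,49.965 98.245,19.561" fill="none" stroke="#ff0000"/>
  <polygon points="41.083,9.914 87.606,9.914 87.606,72.343 41.083,72.343" fill="none" stroke="#ff8800"/>
  <polyline points="28.357,106.100 48.875,67.777 19.989,108.181 45.609,58.624" fill="none" stroke="#ff0000"/>
  <polyline points="92.455,21.240 39.941,101.677 56.965,57.531 74.079,32.844" fill="none" stroke="#ff0000"/>
</svg>

Each laser-on run becomes one SVG element. Flip Y back into SVG space with y_svg = 128.264 − y_machine.

Run 1: power S879 maps to stroke `#ff0000` (cut). The run is open, so emit a `<polyline>` with points (Y-flipped): 10.106,68.015 38.791,105.631.

Run 2: power S201 maps to stroke `#ff8800` (engrave). The run is open, so emit a `<polyline>` with points (Y-flipped): 89.993,56.314 120.287,40.582.

Run 3: S201 ⇒ engrave layer `#ff8800`. The run returns to its start, so emit a `<polygon>` with points (Y-flipped): 48.632,108.668 102.015,83.873 121.816,88.564 13.806,121.239.

Run 4: S879 ⇒ cut layer `#ff0000`. The run returns to its start, so emit a `<polygon>` with points (Y-flipped): 99.378,38.167 85.256,33.330 80.232,19.274 88.089,6.582 102.911,4.812 113.537,15.297 111.964,30.141.

Run 5: power S879 maps to stroke `#ff0000` (cut). The run is open, so emit a `<polyline>` with points (Y-flipped): 125.632,97.298 132.584,106.453 94.758,66.904 89.916,111.640 61.972,49.965 98.245,19.561.

Run 6: S201 ⇒ engrave layer `#ff8800`. The run returns to its start, so emit a `<polygon>` with points (Y-flipped): 41.083,9.914 87.606,9.914 87.606,72.343 41.083,72.343.

Run 7: S879 ⇒ cut layer `#ff0000`. The run is open, so emit a `<polyline>` with points (Y-flipped): 28.357,106.100 48.875,67.777 19.989,108.181 45.609,58.624.

Run 8: S879 ⇒ cut layer `#ff0000`. The run is open, so emit a `<polyline>` with points (Y-flipped): 92.455,21.240 39.941,101.677 56.965,57.531 74.079,32.844.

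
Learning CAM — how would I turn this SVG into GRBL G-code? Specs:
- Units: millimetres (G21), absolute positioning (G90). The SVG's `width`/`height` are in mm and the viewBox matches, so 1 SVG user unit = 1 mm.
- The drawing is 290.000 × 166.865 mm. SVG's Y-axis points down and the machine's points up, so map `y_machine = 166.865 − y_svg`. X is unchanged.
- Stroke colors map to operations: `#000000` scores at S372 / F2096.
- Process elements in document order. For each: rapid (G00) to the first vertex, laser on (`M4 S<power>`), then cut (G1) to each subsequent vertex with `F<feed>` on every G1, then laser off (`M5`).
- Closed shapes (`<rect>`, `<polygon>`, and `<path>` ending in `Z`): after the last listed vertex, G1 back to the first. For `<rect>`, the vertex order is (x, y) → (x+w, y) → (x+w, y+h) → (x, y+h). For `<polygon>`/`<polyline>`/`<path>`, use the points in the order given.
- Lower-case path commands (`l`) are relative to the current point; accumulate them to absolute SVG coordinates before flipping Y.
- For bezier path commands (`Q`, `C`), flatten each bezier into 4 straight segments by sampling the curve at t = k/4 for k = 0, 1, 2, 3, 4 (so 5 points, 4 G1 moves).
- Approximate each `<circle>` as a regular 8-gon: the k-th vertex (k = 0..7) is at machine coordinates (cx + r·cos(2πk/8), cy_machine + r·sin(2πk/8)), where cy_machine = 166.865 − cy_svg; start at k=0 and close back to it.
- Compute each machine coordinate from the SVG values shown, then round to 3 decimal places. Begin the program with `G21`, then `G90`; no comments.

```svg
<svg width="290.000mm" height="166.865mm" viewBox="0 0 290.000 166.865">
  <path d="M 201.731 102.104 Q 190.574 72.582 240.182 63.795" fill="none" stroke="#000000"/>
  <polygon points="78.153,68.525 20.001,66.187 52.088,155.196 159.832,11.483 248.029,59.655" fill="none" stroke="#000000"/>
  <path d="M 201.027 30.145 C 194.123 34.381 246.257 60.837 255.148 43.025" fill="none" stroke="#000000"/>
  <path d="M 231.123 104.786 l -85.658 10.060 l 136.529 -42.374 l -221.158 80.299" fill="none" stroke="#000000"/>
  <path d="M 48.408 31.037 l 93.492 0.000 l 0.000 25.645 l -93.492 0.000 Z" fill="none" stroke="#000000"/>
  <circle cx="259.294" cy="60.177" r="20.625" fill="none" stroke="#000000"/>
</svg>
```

G21
G90
G00 X201.731 Y64.761
M4 S372
G1 X199.950 Y78.226 F2096
G1 X205.765 Y89.099 F2096
G1 X219.176 Y97.381 F2096
G1 X240.182 Y103.070 F2096
M5
G00 X78.153 Y98.340
M4 S372
G1 X20.001 Y100.678 F2096
G1 X52.088 Y11.669 F2096
G1 X159.832 Y155.382 F2096
G1 X248.029 Y107.210 F2096
G1 X78.153 Y98.340 F2096
M5
G00 X201.027 Y136.720
M4 S372
G1 X205.320 Y130.416 F2096
G1 X222.164 Y122.012 F2096
G1 X241.970 Y117.742 F2096
G1 X255.148 Y123.840 F2096
M5
G00 X231.123 Y62.079
M4 S372
G1 X145.465 Y52.019 F2096
G1 X281.994 Y94.393 F2096
G1 X60.836 Y14.094 F2096
M5
G00 X48.408 Y135.828
M4 S372
G1 X141.900 Y135.828 F2096
G1 X141.900 Y110.183 F2096
G1 X48.408 Y110.183 F2096
G1 X48.408 Y135.828 F2096
M5
G00 X279.919 Y106.688
M4 S372
G1 X273.878 Y121.272 F2096
G1 X259.294 Y127.313 F2096
G1 X244.710 Y121.272 F2096
G1 X238.669 Y106.688 F2096
G1 X244.710 Y92.104 F2096
G1 X259.294 Y86.063 F2096
G1 X273.878 Y92.104 F2096
G1 X279.919 Y106.688 F2096
M5

1 u = 1 mm; y_m = 166.865 − y.

[1] `<path>` quadratic bezier, #000000→score S372 F2096: (201.731,64.761) → (199.950,78.226) → (205.765,89.099) → (219.176,97.381) → (240.182,103.070)

[2] `<polygon>` closed polygon, #000000→score S372 F2096: (78.153,98.340) → (20.001,100.678) → (52.088,11.669) → (159.832,155.382) → (248.029,107.210) → (78.153,98.340) (closed)

[3] `<path>` cubic bezier, #000000→score S372 F2096: (201.027,136.720) → (205.320,130.416) → (222.164,122.012) → (241.970,117.742) → (255.148,123.840)

[4] `<path>` open polyline, #000000→score S372 F2096: (231.123,62.079) → (145.465,52.019) → (281.994,94.393) → (60.836,14.094)

[5] `<path>` rectangle, #000000→score S372 F2096: (48.408,135.828) → (141.900,135.828) → (141.900,110.183) → (48.408,110.183) → (48.408,135.828) (closed)

[6] `<circle>` circle, #000000→score S372 F2096: (279.919,106.688) → (273.878,121.272) → (259.294,127.313) → (244.710,121.272) → (238.669,106.688) → (244.710,92.104) → (259.294,86.063) → (273.878,92.104) → (279.919,106.688) (closed)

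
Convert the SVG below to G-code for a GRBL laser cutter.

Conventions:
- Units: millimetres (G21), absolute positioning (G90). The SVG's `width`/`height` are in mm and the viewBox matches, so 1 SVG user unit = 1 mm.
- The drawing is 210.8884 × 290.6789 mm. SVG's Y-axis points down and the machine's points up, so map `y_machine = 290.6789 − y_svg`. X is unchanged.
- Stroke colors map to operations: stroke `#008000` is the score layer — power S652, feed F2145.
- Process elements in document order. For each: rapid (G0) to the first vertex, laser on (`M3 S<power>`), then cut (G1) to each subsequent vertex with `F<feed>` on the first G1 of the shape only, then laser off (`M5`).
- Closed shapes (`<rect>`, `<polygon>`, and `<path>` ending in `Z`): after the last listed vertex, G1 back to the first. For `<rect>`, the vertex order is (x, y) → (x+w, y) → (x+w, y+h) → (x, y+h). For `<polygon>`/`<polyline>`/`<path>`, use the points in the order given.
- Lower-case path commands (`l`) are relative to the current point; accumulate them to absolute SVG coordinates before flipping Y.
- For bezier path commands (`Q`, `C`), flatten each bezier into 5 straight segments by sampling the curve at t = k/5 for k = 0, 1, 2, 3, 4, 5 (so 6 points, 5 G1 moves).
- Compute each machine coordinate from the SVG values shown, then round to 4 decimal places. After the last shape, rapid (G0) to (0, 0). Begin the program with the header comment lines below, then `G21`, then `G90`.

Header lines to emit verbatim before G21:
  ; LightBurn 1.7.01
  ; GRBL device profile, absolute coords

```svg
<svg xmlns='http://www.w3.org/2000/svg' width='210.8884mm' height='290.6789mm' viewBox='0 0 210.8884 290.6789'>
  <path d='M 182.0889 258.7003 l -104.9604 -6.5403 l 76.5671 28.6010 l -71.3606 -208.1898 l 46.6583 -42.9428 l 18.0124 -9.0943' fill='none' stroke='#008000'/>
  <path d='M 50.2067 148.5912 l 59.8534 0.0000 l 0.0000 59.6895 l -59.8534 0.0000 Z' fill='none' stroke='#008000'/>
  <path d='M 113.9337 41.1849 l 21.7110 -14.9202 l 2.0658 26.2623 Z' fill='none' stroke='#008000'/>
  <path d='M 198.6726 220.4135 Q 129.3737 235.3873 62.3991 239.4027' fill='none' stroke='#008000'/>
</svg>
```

; LightBurn 1.7.01
; GRBL device profile, absolute coords
G21
G90
G0 X182.0889 Y31.9786
M3 S652
G1 X77.1285 Y38.5189 F2145
G1 X153.6956 Y9.9179
G1 X82.3350 Y218.1077
G1 X128.9933 Y261.0505
G1 X147.0057 Y270.1448
M5
G0 X50.2067 Y142.0877
M3 S652
G1 X110.0601 Y142.0877 F2145
G1 X110.0601 Y82.3982
G1 X50.2067 Y82.3982
G1 X50.2067 Y142.0877
M5
G0 X113.9337 Y249.4940
M3 S652
G1 X135.6447 Y264.4142 F2145
G1 X137.7105 Y238.1519
G1 X113.9337 Y249.4940
M5
G0 X198.6726 Y70.2654
M3 S652
G1 X171.0460 Y64.7142 F2145
G1 X143.6054 Y60.0397
G1 X116.3507 Y56.2419
G1 X89.2819 Y53.3207
G1 X62.3991 Y51.2762
M5
G0 X0.0000 Y0.0000

1 u = 1 mm; y_m = 290.6789 − y.

[1] `<path>` open polyline, #008000→score S652 F2145: (182.0889,31.9786) → (77.1285,38.5189) → (153.6956,9.9179) → (82.3350,218.1077) → (128.9933,261.0505) → (147.0057,270.1448)

[2] `<path>` rectangle, #008000→score S652 F2145: (50.2067,142.0877) → (110.0601,142.0877) → (110.0601,82.3982) → (50.2067,82.3982) → (50.2067,142.0877) (closed)

[3] `<path>` regular polygon, #008000→score S652 F2145: (113.9337,249.4940) → (135.6447,264.4142) → (137.7105,238.1519) → (113.9337,249.4940) (closed)

[4] `<path>` quadratic bezier, #008000→score S652 F2145: (198.6726,70.2654) → (171.0460,64.7142) → (143.6054,60.0397) → (116.3507,56.2419) → (89.2819,53.3207) → (62.3991,51.2762)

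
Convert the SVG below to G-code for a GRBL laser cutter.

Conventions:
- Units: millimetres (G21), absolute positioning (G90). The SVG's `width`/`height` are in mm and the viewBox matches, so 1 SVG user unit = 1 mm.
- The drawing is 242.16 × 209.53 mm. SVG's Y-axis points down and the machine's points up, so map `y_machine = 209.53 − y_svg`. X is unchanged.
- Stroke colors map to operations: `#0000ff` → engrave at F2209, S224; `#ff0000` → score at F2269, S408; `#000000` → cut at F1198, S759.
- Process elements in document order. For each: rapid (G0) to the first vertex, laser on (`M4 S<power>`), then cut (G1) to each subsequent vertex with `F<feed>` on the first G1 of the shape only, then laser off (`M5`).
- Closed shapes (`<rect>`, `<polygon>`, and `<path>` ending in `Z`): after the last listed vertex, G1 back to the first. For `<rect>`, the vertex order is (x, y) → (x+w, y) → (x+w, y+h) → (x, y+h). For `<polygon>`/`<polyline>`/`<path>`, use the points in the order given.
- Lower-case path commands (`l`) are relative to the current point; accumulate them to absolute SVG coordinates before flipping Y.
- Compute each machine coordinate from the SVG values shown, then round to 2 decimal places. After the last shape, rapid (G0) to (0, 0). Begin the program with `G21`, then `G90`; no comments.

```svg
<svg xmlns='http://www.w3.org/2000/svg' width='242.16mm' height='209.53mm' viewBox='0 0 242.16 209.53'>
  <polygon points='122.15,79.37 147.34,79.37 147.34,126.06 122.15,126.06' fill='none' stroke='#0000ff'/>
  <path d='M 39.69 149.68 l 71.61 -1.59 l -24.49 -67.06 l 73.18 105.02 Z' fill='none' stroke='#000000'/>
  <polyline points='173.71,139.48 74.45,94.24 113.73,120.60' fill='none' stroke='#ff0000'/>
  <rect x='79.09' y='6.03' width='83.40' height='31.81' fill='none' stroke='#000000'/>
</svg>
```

G21
G90
G0 X122.15 Y130.16
M4 S224
G1 X147.34 Y130.16 F2209
G1 X147.34 Y83.47
G1 X122.15 Y83.47
G1 X122.15 Y130.16
M5
G0 X39.69 Y59.85
M4 S759
G1 X111.30 Y61.44 F1198
G1 X86.81 Y128.50
G1 X159.99 Y23.48
G1 X39.69 Y59.85
M5
G0 X173.71 Y70.05
M4 S408
G1 X74.45 Y115.29 F2269
G1 X113.73 Y88.93
M5
G0 X79.09 Y203.50
M4 S759
G1 X162.49 Y203.50 F1198
G1 X162.49 Y171.69
G1 X79.09 Y171.69
G1 X79.09 Y203.50
M5
G0 X0.00 Y0.00

Since the viewBox matches the mm dimensions, user units are millimetres directly. The only transform is the Y-flip y_m = 209.53 − y_svg.

Shape 1 is a rectangle drawn with `<polygon>`. Its stroke #0000ff means engrave at S224, F2209. After flipping Y the toolpath is (122.15,130.16) → (147.34,130.16) → (147.34,83.47) → (122.15,83.47) → (122.15,130.16), returning to the start.

Shape 2 is a closed polygon drawn with `<path>`. Its stroke #000000 means cut at S759, F1198. After flipping Y the toolpath is (39.69,59.85) → (111.30,61.44) → (86.81,128.50) → (159.99,23.48) → (39.69,59.85), returning to the start.

Shape 3 is a open polyline drawn with `<polyline>`. Its stroke #ff0000 means score at S408, F2269. After flipping Y the toolpath is (173.71,70.05) → (74.45,115.29) → (113.73,88.93).

Shape 4 is a rectangle drawn with `<rect>`. Its stroke #000000 means cut at S759, F1198. After flipping Y the toolpath is (79.09,203.50) → (162.49,203.50) → (162.49,171.69) → (79.09,171.69) → (79.09,203.50), returning to the start.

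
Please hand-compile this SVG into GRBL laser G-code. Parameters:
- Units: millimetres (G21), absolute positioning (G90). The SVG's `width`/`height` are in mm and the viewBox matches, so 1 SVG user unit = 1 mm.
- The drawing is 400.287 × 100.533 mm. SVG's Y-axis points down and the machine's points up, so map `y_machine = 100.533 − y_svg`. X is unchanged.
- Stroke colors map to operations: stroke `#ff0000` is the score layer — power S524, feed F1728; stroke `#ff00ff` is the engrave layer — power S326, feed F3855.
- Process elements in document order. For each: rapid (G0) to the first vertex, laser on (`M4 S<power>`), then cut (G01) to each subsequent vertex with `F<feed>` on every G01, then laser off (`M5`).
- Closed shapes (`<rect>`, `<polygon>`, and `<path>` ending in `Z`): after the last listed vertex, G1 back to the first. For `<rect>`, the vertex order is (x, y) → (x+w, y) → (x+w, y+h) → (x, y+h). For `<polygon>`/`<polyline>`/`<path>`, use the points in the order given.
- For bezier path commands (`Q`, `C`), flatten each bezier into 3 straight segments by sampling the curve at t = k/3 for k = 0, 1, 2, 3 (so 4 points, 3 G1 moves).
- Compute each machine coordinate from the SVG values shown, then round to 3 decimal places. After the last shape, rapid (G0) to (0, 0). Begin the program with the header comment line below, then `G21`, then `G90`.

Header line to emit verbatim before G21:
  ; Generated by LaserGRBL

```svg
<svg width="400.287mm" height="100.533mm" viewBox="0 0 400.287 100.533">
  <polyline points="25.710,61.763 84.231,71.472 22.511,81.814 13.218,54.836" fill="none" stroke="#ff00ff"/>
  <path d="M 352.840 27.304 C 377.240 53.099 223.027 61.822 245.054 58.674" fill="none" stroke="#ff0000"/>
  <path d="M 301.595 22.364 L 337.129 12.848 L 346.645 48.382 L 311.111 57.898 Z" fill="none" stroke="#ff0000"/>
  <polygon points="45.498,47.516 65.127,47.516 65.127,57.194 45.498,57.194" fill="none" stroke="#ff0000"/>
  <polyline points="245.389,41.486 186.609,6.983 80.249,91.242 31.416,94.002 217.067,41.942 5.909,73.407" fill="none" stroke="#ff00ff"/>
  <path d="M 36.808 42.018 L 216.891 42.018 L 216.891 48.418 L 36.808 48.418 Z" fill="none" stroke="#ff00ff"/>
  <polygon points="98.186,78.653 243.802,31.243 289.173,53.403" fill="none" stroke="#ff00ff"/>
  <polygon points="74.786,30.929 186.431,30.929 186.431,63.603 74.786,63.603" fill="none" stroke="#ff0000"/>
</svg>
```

viewBox `0 0 400.287 100.533` with mm width/height → 1 unit = 1 mm. Flip: y_m = 100.533 − y_svg.

**Shape 1** — `<polyline>` open polyline, stroke `#ff00ff` → engrave (S326, F3855). Machine vertices: (25.710,38.770) → (84.231,29.061) → (22.511,18.719) → (13.218,45.697). Open path.

**Shape 2** — `<path>` cubic bezier, stroke `#ff0000` → score (S524, F1728). Control points (SVG): P0=(352.840,27.304), P1=(377.240,53.099), P2=(223.027,61.822), P3=(245.054,58.674); sampled at t=k/3. Machine vertices: (352.840,73.229) → (330.845,52.932) → (268.631,42.861) → (245.054,41.859). Open path.

**Shape 3** — `<path>` regular polygon, stroke `#ff0000` → score (S524, F1728). Machine vertices: (301.595,78.169) → (337.129,87.685) → (346.645,52.151) → (311.111,42.635) → (301.595,78.169). Closed: final G1 returns to the first vertex.

**Shape 4** — `<polygon>` rectangle, stroke `#ff0000` → score (S524, F1728). Machine vertices: (45.498,53.017) → (65.127,53.017) → (65.127,43.339) → (45.498,43.339) → (45.498,53.017). Closed: final G1 returns to the first vertex.

**Shape 5** — `<polyline>` open polyline, stroke `#ff00ff` → engrave (S326, F3855). Machine vertices: (245.389,59.047) → (186.609,93.550) → (80.249,9.291) → (31.416,6.531) → (217.067,58.591) → (5.909,27.126). Open path.

**Shape 6** — `<path>` rectangle, stroke `#ff00ff` → engrave (S326, F3855). Machine vertices: (36.808,58.515) → (216.891,58.515) → (216.891,52.115) → (36.808,52.115) → (36.808,58.515). Closed: final G1 returns to the first vertex.

**Shape 7** — `<polygon>` closed polygon, stroke `#ff00ff` → engrave (S326, F3855). Machine vertices: (98.186,21.880) → (243.802,69.290) → (289.173,47.130) → (98.186,21.880). Closed: final G1 returns to the first vertex.

**Shape 8** — `<polygon>` rectangle, stroke `#ff0000` → score (S524, F1728). Machine vertices: (74.786,69.604) → (186.431,69.604) → (186.431,36.930) → (74.786,36.930) → (74.786,69.604). Closed: final G1 returns to the first vertex.

; Generated by LaserGRBL
G21
G90
G0 X25.710 Y38.770
M4 S326
G01 X84.231 Y29.061 F3855
G01 X22.511 Y18.719 F3855
G01 X13.218 Y45.697 F3855
M5
G0 X352.840 Y73.229
M4 S524
G01 X330.845 Y52.932 F1728
G01 X268.631 Y42.861 F1728
G01 X245.054 Y41.859 F1728
M5
G0 X301.595 Y78.169
M4 S524
G01 X337.129 Y87.685 F1728
G01 X346.645 Y52.151 F1728
G01 X311.111 Y42.635 F1728
G01 X301.595 Y78.169 F1728
M5
G0 X45.498 Y53.017
M4 S524
G01 X65.127 Y53.017 F1728
G01 X65.127 Y43.339 F1728
G01 X45.498 Y43.339 F1728
G01 X45.498 Y53.017 F1728
M5
G0 X245.389 Y59.047
M4 S326
G01 X186.609 Y93.550 F3855
G01 X80.249 Y9.291 F3855
G01 X31.416 Y6.531 F3855
G01 X217.067 Y58.591 F3855
G01 X5.909 Y27.126 F3855
M5
G0 X36.808 Y58.515
M4 S326
G01 X216.891 Y58.515 F3855
G01 X216.891 Y52.115 F3855
G01 X36.808 Y52.115 F3855
G01 X36.808 Y58.515 F3855
M5
G0 X98.186 Y21.880
M4 S326
G01 X243.802 Y69.290 F3855
G01 X289.173 Y47.130 F3855
G01 X98.186 Y21.880 F3855
M5
G0 X74.786 Y69.604
M4 S524
G01 X186.431 Y69.604 F1728
G01 X186.431 Y36.930 F1728
G01 X74.786 Y36.930 F1728
G01 X74.786 Y69.604 F1728
M5
G0 X0.000 Y0.000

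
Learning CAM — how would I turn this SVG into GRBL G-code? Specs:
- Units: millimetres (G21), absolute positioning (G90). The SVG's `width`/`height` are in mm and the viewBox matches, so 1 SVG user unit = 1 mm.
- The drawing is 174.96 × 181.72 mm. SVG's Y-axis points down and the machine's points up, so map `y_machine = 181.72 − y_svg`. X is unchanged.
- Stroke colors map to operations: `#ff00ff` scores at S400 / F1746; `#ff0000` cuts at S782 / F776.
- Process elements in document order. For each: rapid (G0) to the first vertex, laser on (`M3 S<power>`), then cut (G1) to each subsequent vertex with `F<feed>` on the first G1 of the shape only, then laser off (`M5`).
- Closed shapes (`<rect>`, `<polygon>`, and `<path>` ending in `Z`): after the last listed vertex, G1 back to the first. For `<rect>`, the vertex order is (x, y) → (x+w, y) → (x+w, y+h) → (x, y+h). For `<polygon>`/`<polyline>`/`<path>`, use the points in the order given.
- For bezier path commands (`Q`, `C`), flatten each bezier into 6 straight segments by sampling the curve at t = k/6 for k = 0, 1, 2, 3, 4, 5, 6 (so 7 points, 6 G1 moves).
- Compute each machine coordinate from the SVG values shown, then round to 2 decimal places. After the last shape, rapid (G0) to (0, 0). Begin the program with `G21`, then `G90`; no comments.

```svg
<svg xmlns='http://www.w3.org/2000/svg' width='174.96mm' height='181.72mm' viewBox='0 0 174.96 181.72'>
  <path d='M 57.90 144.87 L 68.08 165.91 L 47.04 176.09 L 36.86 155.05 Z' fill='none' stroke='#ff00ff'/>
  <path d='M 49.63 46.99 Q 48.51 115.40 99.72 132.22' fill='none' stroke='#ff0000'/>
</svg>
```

G21
G90
G0 X57.90 Y36.85
M3 S400
G1 X68.08 Y15.81 F1746
G1 X47.04 Y5.63
G1 X36.86 Y26.67
G1 X57.90 Y36.85
M5
G0 X49.63 Y134.73
M3 S782
G1 X50.71 Y113.36 F776
G1 X54.70 Y94.86
G1 X61.59 Y79.22
G1 X71.39 Y66.45
G1 X84.10 Y56.54
G1 X99.72 Y49.50
M5
G0 X0.00 Y0.00

1 u = 1 mm; y_m = 181.72 − y.

[1] `<path>` regular polygon, #ff00ff→score S400 F1746: (57.90,36.85) → (68.08,15.81) → (47.04,5.63) → (36.86,26.67) → (57.90,36.85) (closed)

[2] `<path>` quadratic bezier, #ff0000→cut S782 F776: (49.63,134.73) → (50.71,113.36) → (54.70,94.86) → (61.59,79.22) → (71.39,66.45) → (84.10,56.54) → (99.72,49.50)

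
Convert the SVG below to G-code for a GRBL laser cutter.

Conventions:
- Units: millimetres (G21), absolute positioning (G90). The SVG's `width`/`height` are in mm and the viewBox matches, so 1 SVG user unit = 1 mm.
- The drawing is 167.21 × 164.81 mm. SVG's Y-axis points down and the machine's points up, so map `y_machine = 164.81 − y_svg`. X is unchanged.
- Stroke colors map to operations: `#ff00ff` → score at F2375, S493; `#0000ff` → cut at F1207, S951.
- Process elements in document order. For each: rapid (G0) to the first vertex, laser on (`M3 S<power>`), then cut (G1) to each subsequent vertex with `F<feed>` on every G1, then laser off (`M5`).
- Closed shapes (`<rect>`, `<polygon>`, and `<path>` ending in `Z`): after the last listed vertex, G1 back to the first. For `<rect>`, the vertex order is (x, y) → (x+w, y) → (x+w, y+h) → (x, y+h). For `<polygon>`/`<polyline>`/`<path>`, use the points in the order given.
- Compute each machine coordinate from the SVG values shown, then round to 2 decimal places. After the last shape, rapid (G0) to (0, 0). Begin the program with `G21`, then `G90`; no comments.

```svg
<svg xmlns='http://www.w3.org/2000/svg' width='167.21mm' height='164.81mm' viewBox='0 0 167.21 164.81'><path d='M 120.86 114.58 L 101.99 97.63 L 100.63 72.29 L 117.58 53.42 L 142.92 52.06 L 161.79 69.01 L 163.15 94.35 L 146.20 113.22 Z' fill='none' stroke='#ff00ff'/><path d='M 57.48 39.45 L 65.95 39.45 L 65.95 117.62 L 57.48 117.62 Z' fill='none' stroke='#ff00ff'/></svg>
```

G21
G90
G0 X120.86 Y50.23
M3 S493
G1 X101.99 Y67.18 F2375
G1 X100.63 Y92.52 F2375
G1 X117.58 Y111.39 F2375
G1 X142.92 Y112.75 F2375
G1 X161.79 Y95.80 F2375
G1 X163.15 Y70.46 F2375
G1 X146.20 Y51.59 F2375
G1 X120.86 Y50.23 F2375
M5
G0 X57.48 Y125.36
M3 S493
G1 X65.95 Y125.36 F2375
G1 X65.95 Y47.19 F2375
G1 X57.48 Y47.19 F2375
G1 X57.48 Y125.36 F2375
M5
G0 X0.00 Y0.00

Since the viewBox matches the mm dimensions, user units are millimetres directly. The only transform is the Y-flip y_m = 164.81 − y_svg.

Shape 1 is a regular polygon drawn with `<path>`. Its stroke #ff00ff means score at S493, F2375. After flipping Y the toolpath is (120.86,50.23) → (101.99,67.18) → (100.63,92.52) → (117.58,111.39) → (142.92,112.75) → (161.79,95.80) → (163.15,70.46) → (146.20,51.59) → (120.86,50.23), returning to the start.

Shape 2 is a rectangle drawn with `<path>`. Its stroke #ff00ff means score at S493, F2375. After flipping Y the toolpath is (57.48,125.36) → (65.95,125.36) → (65.95,47.19) → (57.48,47.19) → (57.48,125.36), returning to the start.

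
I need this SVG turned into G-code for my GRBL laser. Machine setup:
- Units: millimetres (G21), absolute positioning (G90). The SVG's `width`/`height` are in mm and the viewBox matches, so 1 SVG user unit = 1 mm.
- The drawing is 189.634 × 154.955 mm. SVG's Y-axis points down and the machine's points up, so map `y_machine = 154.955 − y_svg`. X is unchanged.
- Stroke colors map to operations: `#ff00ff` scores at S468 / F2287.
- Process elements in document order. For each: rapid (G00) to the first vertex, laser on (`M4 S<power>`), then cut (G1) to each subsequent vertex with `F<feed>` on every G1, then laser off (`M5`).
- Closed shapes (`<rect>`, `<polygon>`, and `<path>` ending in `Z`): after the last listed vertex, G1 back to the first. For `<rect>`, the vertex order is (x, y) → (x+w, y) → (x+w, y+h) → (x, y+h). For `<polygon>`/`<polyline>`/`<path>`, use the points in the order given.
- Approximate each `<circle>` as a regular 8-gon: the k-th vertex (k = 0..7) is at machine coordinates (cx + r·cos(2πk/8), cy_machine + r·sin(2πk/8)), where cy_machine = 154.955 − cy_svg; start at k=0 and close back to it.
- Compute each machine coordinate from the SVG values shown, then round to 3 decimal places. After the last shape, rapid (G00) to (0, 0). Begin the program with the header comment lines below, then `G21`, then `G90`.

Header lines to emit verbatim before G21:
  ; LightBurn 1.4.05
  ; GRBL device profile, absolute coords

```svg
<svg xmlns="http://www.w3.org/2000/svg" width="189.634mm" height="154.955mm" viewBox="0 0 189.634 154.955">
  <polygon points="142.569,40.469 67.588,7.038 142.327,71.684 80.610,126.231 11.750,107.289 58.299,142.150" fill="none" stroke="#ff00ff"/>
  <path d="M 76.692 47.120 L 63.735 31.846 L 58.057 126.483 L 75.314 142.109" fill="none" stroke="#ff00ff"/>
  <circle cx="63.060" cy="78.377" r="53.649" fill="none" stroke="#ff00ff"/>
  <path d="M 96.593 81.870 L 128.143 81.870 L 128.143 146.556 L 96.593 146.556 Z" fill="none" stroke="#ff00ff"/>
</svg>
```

; LightBurn 1.4.05
; GRBL device profile, absolute coords
G21
G90
G00 X142.569 Y114.486
M4 S468
G1 X67.588 Y147.917 F2287
G1 X142.327 Y83.271 F2287
G1 X80.610 Y28.724 F2287
G1 X11.750 Y47.666 F2287
G1 X58.299 Y12.805 F2287
G1 X142.569 Y114.486 F2287
M5
G00 X76.692 Y107.835
M4 S468
G1 X63.735 Y123.109 F2287
G1 X58.057 Y28.472 F2287
G1 X75.314 Y12.846 F2287
M5
G00 X116.709 Y76.578
M4 S468
G1 X100.996 Y114.514 F2287
G1 X63.060 Y130.227 F2287
G1 X25.124 Y114.514 F2287
G1 X9.411 Y76.578 F2287
G1 X25.124 Y38.642 F2287
G1 X63.060 Y22.929 F2287
G1 X100.996 Y38.642 F2287
G1 X116.709 Y76.578 F2287
M5
G00 X96.593 Y73.085
M4 S468
G1 X128.143 Y73.085 F2287
G1 X128.143 Y8.399 F2287
G1 X96.593 Y8.399 F2287
G1 X96.593 Y73.085 F2287
M5
G00 X0.000 Y0.000

viewBox `0 0 189.634 154.955` with mm width/height → 1 unit = 1 mm. Flip: y_m = 154.955 − y_svg.

**Shape 1** — `<polygon>` closed polygon, stroke `#ff00ff` → score (S468, F2287). Machine vertices: (142.569,114.486) → (67.588,147.917) → (142.327,83.271) → (80.610,28.724) → (11.750,47.666) → (58.299,12.805) → (142.569,114.486). Closed: final G1 returns to the first vertex.

**Shape 2** — `<path>` open polyline, stroke `#ff00ff` → score (S468, F2287). Machine vertices: (76.692,107.835) → (63.735,123.109) → (58.057,28.472) → (75.314,12.846). Open path.

**Shape 3** — `<circle>` circle, stroke `#ff00ff` → score (S468, F2287). Machine vertices: (116.709,76.578) → (100.996,114.514) → (63.060,130.227) → (25.124,114.514) → (9.411,76.578) → (25.124,38.642) → (63.060,22.929) → (100.996,38.642) → (116.709,76.578). Closed: final G1 returns to the first vertex.

**Shape 4** — `<path>` rectangle, stroke `#ff00ff` → score (S468, F2287). Machine vertices: (96.593,73.085) → (128.143,73.085) → (128.143,8.399) → (96.593,8.399) → (96.593,73.085). Closed: final G1 returns to the first vertex.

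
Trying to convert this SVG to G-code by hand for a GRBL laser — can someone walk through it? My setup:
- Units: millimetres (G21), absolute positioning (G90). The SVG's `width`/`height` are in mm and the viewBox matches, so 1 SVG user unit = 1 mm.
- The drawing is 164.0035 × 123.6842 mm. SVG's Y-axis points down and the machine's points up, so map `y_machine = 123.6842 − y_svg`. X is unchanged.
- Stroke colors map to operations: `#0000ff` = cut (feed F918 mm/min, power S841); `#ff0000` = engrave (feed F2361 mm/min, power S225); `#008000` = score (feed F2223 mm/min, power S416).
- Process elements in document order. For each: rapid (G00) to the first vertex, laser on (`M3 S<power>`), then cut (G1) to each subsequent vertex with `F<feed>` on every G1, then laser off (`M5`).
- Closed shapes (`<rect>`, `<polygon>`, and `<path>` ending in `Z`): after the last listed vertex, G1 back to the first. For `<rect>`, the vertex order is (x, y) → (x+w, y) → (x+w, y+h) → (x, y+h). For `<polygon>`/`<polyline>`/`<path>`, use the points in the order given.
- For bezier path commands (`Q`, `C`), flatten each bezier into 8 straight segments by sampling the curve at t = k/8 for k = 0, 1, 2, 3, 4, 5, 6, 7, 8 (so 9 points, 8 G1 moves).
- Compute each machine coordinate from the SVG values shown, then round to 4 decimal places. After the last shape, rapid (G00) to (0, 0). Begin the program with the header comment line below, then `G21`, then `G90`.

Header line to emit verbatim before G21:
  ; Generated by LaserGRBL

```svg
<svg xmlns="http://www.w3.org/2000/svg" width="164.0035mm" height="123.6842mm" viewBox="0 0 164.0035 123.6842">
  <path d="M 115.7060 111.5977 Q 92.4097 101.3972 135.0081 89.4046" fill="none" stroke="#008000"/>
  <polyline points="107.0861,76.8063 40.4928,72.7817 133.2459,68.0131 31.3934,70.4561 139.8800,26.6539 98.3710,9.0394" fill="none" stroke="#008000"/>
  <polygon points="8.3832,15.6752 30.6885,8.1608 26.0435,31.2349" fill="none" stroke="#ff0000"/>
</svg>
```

1 u = 1 mm; y_m = 123.6842 − y.

[1] `<path>` quadratic bezier, #008000→score S416 F2223: (115.7060,12.0865) → (110.9115,14.6646) → (108.1763,17.2988) → (107.5002,19.9889) → (108.8834,22.7350) → (112.3257,25.5372) → (117.8273,28.3953) → (125.3881,31.3095) → (135.0081,34.2796)

[2] `<polyline>` open polyline, #008000→score S416 F2223: (107.0861,46.8779) → (40.4928,50.9025) → (133.2459,55.6711) → (31.3934,53.2281) → (139.8800,97.0303) → (98.3710,114.6448)

[3] `<polygon>` regular polygon, #ff0000→engrave S225 F2361: (8.3832,108.0090) → (30.6885,115.5234) → (26.0435,92.4493) → (8.3832,108.0090) (closed)

; Generated by LaserGRBL
G21
G90
G00 X115.7060 Y12.0865
M3 S416
G1 X110.9115 Y14.6646 F2223
G1 X108.1763 Y17.2988 F2223
G1 X107.5002 Y19.9889 F2223
G1 X108.8834 Y22.7350 F2223
G1 X112.3257 Y25.5372 F2223
G1 X117.8273 Y28.3953 F2223
G1 X125.3881 Y31.3095 F2223
G1 X135.0081 Y34.2796 F2223
M5
G00 X107.0861 Y46.8779
M3 S416
G1 X40.4928 Y50.9025 F2223
G1 X133.2459 Y55.6711 F2223
G1 X31.3934 Y53.2281 F2223
G1 X139.8800 Y97.0303 F2223
G1 X98.3710 Y114.6448 F2223
M5
G00 X8.3832 Y108.0090
M3 S225
G1 X30.6885 Y115.5234 F2361
G1 X26.0435 Y92.4493 F2361
G1 X8.3832 Y108.0090 F2361
M5
G00 X0.0000 Y0.0000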